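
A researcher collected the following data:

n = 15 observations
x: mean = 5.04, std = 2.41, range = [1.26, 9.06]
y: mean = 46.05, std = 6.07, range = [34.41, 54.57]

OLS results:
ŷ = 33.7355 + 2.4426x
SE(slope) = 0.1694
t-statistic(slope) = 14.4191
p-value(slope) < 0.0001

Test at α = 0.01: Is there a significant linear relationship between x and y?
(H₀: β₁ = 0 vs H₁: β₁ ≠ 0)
p-value < 0.0001 < α = 0.01, so we reject H₀. The relationship is significant.

Hypothesis test for the slope coefficient:

H₀: β₁ = 0 (no linear relationship)
H₁: β₁ ≠ 0 (linear relationship exists)

Test statistic: t = β̂₁ / SE(β̂₁) = 2.4426 / 0.1694 = 14.4191

The p-value (<0.0001) is the probability, under H₀, of a t-statistic at least as extreme as |t| = 14.4191 (two-sided, df = n − 2 = 13).

Decision rule: reject H₀ if p-value < α.
p-value < 0.0001 < α = 0.01 → reject H₀.

There is sufficient evidence at the 1% significance level to conclude that a linear relationship exists between x and y.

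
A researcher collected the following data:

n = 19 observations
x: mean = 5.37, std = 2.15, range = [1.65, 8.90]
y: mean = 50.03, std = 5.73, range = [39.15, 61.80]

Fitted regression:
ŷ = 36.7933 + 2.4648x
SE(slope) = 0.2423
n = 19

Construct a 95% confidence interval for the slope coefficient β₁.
The 95% CI for β₁ is (1.9536, 2.9760)

Confidence interval for the slope:

The 95% CI for β₁ is: β̂₁ ± t*(α/2, n-2) × SE(β̂₁)

Step 1: Find critical t-value
- Confidence level = 0.95
- Degrees of freedom = n - 2 = 19 - 2 = 17
- t*(α/2, 17) = 2.1098

Step 2: Calculate margin of error
Margin = 2.1098 × 0.2423 = 0.5112

Step 3: Construct interval
CI = 2.4648 ± 0.5112
CI = (1.9536, 2.9760)

Interpretation: We are 95% confident that the true slope β₁ lies between 1.9536 and 2.9760.
Both endpoints are positive, so the data support a genuinely positive slope at this confidence level.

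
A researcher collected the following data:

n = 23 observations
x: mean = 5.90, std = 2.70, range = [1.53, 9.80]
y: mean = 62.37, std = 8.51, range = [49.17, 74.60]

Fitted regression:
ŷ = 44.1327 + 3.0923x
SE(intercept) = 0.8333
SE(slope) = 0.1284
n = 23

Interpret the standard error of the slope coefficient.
The slope 3.0923 is pinned down to within about ±0.1284 (one SE) by these data — relative uncertainty 4.2%, i.e. precise.

SE(β̂₁) = s / √Sxx, where s is the residual standard deviation and Sxx = Σ(x − x̄)². It is the yardstick for how far β̂₁ = 3.0923 could plausibly be from the true slope.

Relative precision:
- SE / |β̂₁| = 0.1284 / 3.0923 = 4.2%
- Rule of thumb (under 20%: precise; 20% to under 50%: moderately precise; 50% or more: imprecise) → precise

Link to interval estimation: a confidence interval for β₁ is β̂₁ ± t* × 0.1284, so SE sets the half-width per unit of t*.

What drives SE(β̂₁): wider spread of x values → smaller SE; larger n (here n = 23) → smaller SE.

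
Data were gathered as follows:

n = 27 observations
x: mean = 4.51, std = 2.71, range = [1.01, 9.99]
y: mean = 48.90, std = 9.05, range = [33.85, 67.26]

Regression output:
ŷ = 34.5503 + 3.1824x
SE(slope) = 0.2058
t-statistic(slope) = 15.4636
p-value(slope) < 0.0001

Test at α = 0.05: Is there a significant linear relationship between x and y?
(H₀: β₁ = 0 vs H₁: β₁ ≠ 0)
Reject H₀: p-value < 0.0001 < α = 0.05. The linear relationship is significant at the 5% level.

Hypothesis test for the slope coefficient:

H₀: β₁ = 0 (no linear relationship)
H₁: β₁ ≠ 0 (linear relationship exists)

Test statistic: t = β̂₁ / SE(β̂₁) = 3.1824 / 0.2058 = 15.4636

p < 0.0001: how often a slope estimate this far from 0 (in SE units) would arise by chance if β₁ were truly 0.

Decision rule: reject H₀ if p-value < α.
p-value < 0.0001 < α = 0.05 → reject H₀.

Conclusion: the linear association between x and y is significant at the 5% level.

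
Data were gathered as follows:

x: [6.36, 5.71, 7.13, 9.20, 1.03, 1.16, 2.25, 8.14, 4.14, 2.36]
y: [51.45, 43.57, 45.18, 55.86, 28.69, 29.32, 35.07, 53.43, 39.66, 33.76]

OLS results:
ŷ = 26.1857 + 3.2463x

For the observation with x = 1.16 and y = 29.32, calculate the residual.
Residual = -0.6314

The residual is the difference between the actual value and the predicted value:

Residual = y - ŷ

Step 1: Calculate predicted value
ŷ = 26.1857 + 3.2463 × 1.16
ŷ = 29.9514

Step 2: Calculate residual
Residual = 29.32 - 29.9514
Residual = -0.6314

The residual is negative, so the observed y = 29.32 sits below the regression line (the line overestimates it by 0.6314).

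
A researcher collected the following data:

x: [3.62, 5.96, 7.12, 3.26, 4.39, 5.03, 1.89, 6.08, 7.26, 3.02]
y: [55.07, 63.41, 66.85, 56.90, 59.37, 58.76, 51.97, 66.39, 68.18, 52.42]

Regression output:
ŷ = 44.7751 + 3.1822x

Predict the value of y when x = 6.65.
ŷ = 65.9367

x = 6.65 lies inside the observed range [1.89, 7.26], so the fitted equation applies directly:

ŷ = 44.7751 + 3.1822 × 6.65
ŷ = 44.7751 + 21.1616
ŷ = 65.9367

This is the fitted mean response at that x — an individual observation would come with a wider prediction interval.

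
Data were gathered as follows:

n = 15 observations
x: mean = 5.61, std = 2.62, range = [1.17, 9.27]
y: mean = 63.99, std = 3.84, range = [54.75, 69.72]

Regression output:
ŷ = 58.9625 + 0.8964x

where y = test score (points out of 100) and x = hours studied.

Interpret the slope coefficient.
For each additional hour of study time, predicted test score increases by approximately 0.8964 points.

The slope coefficient β₁ = 0.8964 represents the marginal effect of study time on test score.

Interpretation:
- Study time up by 1 hour → predicted test score increases by 0.8964 points
- The effect is assumed constant over the observed range of x (linearity)

The intercept β₀ = 58.9625 is the predicted test score when study time = 0; since the smallest observed x is 1.17, this is an extrapolation and mainly anchors the line.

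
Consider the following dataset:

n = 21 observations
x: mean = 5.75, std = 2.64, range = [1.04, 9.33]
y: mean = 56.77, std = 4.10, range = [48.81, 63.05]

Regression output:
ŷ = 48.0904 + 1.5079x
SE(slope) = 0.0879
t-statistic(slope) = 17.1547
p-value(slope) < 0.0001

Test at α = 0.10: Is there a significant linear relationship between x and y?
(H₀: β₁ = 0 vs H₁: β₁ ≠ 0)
p-value < 0.0001 < α = 0.10, so we reject H₀. The relationship is significant.

Hypothesis test for the slope coefficient:

H₀: β₁ = 0 (no linear relationship)
H₁: β₁ ≠ 0 (linear relationship exists)

Test statistic: t = β̂₁ / SE(β̂₁) = 1.5079 / 0.0879 = 17.1547

p < 0.0001: how often a slope estimate this far from 0 (in SE units) would arise by chance if β₁ were truly 0.

Decision rule: reject H₀ if p-value < α.
p-value < 0.0001 < α = 0.10 → reject H₀.

At α = 0.10 the data do provide convincing evidence of a nonzero slope.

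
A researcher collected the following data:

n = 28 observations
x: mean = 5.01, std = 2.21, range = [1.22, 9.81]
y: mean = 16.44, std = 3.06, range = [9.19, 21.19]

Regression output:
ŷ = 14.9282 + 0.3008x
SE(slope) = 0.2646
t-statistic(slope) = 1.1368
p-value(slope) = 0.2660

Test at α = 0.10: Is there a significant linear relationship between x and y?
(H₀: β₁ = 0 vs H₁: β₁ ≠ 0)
p-value = 0.2660 ≥ α = 0.10, so we fail to reject H₀. The relationship is not significant.

Hypothesis test for the slope coefficient:

H₀: β₁ = 0 (no linear relationship)
H₁: β₁ ≠ 0 (linear relationship exists)

Test statistic: t = β̂₁ / SE(β̂₁) = 0.3008 / 0.2646 = 1.1368

With df = 26, the two-sided p-value for |t| = 1.1368 is 0.2660.

Decision rule: reject H₀ if p-value < α.
p-value = 0.2660 ≥ α = 0.10 → fail to reject H₀.

There is not sufficient evidence at the 10% significance level to conclude that a linear relationship exists between x and y.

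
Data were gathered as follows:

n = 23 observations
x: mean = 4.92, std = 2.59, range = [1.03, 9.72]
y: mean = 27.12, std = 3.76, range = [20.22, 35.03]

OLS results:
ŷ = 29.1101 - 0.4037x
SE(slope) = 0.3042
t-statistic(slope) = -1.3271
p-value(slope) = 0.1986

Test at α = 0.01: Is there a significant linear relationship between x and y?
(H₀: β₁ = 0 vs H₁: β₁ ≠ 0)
Since p-value = 0.1986 ≥ α = 0.01, fail to reject H₀ — the slope is not significantly different from 0.

Hypothesis test for the slope coefficient:

H₀: β₁ = 0 (no linear relationship)
H₁: β₁ ≠ 0 (linear relationship exists)

Test statistic: t = β̂₁ / SE(β̂₁) = -0.4037 / 0.3042 = -1.3271

With df = 21, the two-sided p-value for |t| = 1.3271 is 0.1986.

Decision rule: reject H₀ if p-value < α.
p-value = 0.1986 ≥ α = 0.01 → fail to reject H₀.

There is not sufficient evidence at the 1% significance level to conclude that a linear relationship exists between x and y.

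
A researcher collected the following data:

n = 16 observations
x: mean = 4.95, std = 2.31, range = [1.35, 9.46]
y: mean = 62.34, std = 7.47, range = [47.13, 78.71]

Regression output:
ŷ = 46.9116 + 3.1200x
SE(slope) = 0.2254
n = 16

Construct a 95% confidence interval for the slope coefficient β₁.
The 95% CI for β₁ is (2.6366, 3.6034)

Confidence interval for the slope:

The 95% CI for β₁ is: β̂₁ ± t*(α/2, n-2) × SE(β̂₁)

Step 1: Find critical t-value
- Confidence level = 0.95
- Degrees of freedom = n - 2 = 16 - 2 = 14
- t*(α/2, 14) = 2.1448

Step 2: Calculate margin of error
Margin = 2.1448 × 0.2254 = 0.4834

Step 3: Construct interval
CI = 3.1200 ± 0.4834
CI = (2.6366, 3.6034)

Interpretation: each one-unit increase in x is associated with a change in mean y of between 2.6366 and 3.6034, with 95% confidence.
The interval does not include 0, suggesting a significant linear relationship.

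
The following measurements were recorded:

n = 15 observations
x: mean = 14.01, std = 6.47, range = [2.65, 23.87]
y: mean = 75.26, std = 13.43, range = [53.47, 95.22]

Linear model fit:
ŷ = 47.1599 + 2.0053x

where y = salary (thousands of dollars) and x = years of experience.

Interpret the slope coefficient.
On average, salary is about 2.0053 thousand dollars higher for every extra year of experience.

The slope β₁ = 2.0053 gives the rate at which the fitted salary changes with experience.

Interpretation:
- Experience up by 1 year → predicted salary increases by 2.0053 thousand dollars
- This is a linear approximation: the same per-unit change is assumed across the whole observed x range
- The sign (+) gives the direction; the magnitude 2.0053 gives the size of the effect per year

The intercept β₀ = 47.1599 is the predicted salary when experience = 0; since the smallest observed x is 2.65, this is an extrapolation and mainly anchors the line.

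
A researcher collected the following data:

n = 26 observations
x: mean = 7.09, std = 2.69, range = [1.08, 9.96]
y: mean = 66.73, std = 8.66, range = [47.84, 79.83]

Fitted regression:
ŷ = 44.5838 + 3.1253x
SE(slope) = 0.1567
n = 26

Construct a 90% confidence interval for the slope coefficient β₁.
The 90% CI for β₁ is (2.8572, 3.3934)

Confidence interval for the slope:

The 90% CI for β₁ is: β̂₁ ± t*(α/2, n-2) × SE(β̂₁)

Step 1: Find critical t-value
- Confidence level = 0.9
- Degrees of freedom = n - 2 = 26 - 2 = 24
- t*(α/2, 24) = 1.7109

Step 2: Calculate margin of error
Margin = 1.7109 × 0.1567 = 0.2681

Step 3: Construct interval
CI = 3.1253 ± 0.2681
CI = (2.8572, 3.3934)

Interpretation: each one-unit increase in x is associated with a change in mean y of between 2.8572 and 3.3934, with 90% confidence.
The interval does not include 0, suggesting a significant linear relationship.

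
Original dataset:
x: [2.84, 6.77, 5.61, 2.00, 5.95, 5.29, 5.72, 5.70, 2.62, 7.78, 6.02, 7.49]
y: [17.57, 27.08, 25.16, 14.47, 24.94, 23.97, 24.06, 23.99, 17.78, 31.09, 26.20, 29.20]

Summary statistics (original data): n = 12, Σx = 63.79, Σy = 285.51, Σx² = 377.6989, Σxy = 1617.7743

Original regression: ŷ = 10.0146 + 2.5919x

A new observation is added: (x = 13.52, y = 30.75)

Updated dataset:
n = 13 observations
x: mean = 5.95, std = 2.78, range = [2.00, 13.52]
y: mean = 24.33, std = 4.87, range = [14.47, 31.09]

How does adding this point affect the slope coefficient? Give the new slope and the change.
The slope changes from 2.5919 to 1.5163 (change of -1.0756, or -41.5%).

The new point has HIGH LEVERAGE: x = 13.52 is far from the original mean x̄ = 63.79/12 ≈ 5.32 (original range [2.00, 7.78]).

Step 1: Update the sums with the new point (n goes from 12 to 13)
Σx  = 63.79 + 13.52 = 77.31
Σy  = 285.51 + 30.75 = 316.26
Σx² = 377.6989 + 13.52² = 377.6989 + 182.7904 = 560.4893
Σxy = 1617.7743 + 13.52×30.75 = 1617.7743 + 415.7400 = 2033.5143

Step 2: Recompute the slope with b₁ = (nΣxy − ΣxΣy) / (nΣx² − (Σx)²)
Numerator   = 13×2033.5143 − 77.31×316.26 = 26435.6859 − 24450.0606 = 1985.6253
Denominator = 13×560.4893 − 77.31² = 7286.3609 − 5976.8361 = 1309.5248
b₁(new) = 1985.6253 / 1309.5248 = 1.5163

(Same formula on the original sums: (12×1617.7743 − 63.79×285.51) / (12×377.6989 − 63.79²) = 1200.6087 / 463.2227 = 2.5919, matching the given fit.)

Step 3: Change in slope
Δβ₁ = 1.5163 − 2.5919 = -1.0756
Relative change = -1.0756 / 2.5919 × 100% = -41.5%
→ the slope decreases when the point is added.

Because the point sits below the extension of the original line at a high-leverage x, it tilts the fit down.
In practice: examine leverage (hᵢ) and Cook's distance rather than deleting it automatically.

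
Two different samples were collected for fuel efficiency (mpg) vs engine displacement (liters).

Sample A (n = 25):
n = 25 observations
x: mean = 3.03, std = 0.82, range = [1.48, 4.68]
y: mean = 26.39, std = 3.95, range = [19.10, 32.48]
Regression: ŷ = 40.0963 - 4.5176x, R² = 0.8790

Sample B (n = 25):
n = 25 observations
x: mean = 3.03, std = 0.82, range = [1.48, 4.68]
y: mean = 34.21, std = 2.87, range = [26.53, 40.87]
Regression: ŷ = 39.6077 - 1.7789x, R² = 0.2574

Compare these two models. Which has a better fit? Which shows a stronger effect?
Model A has the better fit (R² = 0.8790 vs 0.2574). Model A shows the stronger effect (|β₁| = 4.5176 vs 1.7789).

Model Comparison:

Goodness of fit (R²):
- Model A: R² = 0.8790 → 87.90% of variance in fuel efficiency explained
- Model B: R² = 0.2574 → 25.74% of variance in fuel efficiency explained
- 0.8790 > 0.2574 → Model A has the better fit

Strength of effect — compare |β₁|:
- Model A: β₁ = -4.5176 → predicted fuel efficiency falls 4.5176 mpg per additional liter of engine displacement
- Model B: β₁ = -1.7789 → predicted fuel efficiency falls 1.7789 mpg per additional liter of engine displacement
- |-4.5176| > |-1.7789| → Model A shows the stronger marginal effect

Note: R² measures how tightly points cluster around the line; β₁ measures how steep the line is — they answer different questions.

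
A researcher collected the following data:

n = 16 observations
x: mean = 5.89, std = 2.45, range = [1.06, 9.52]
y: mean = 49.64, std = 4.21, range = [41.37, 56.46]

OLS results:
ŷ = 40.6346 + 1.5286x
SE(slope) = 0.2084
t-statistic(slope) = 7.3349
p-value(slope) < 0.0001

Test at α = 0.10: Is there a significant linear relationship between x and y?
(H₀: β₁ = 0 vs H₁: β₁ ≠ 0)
p-value < 0.0001 < α = 0.10, so we reject H₀. The relationship is significant.

Hypothesis test for the slope coefficient:

H₀: β₁ = 0 (no linear relationship)
H₁: β₁ ≠ 0 (linear relationship exists)

Test statistic: t = β̂₁ / SE(β̂₁) = 1.5286 / 0.2084 = 7.3349

The p-value (<0.0001) is the probability, under H₀, of a t-statistic at least as extreme as |t| = 7.3349 (two-sided, df = n − 2 = 14).

Decision rule: reject H₀ if p-value < α.
p-value < 0.0001 < α = 0.10 → reject H₀.

There is sufficient evidence at the 10% significance level to conclude that a linear relationship exists between x and y.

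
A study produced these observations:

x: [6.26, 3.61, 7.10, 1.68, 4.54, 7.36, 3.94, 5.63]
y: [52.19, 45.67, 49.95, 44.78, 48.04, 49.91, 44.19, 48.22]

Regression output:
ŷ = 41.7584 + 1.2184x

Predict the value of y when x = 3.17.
ŷ = 45.6207

To predict y for x = 3.17, substitute into the regression equation:

ŷ = 41.7584 + 1.2184 × 3.17
ŷ = 41.7584 + 3.8623
ŷ = 45.6207

This is the fitted mean response at that x — an individual observation would come with a wider prediction interval.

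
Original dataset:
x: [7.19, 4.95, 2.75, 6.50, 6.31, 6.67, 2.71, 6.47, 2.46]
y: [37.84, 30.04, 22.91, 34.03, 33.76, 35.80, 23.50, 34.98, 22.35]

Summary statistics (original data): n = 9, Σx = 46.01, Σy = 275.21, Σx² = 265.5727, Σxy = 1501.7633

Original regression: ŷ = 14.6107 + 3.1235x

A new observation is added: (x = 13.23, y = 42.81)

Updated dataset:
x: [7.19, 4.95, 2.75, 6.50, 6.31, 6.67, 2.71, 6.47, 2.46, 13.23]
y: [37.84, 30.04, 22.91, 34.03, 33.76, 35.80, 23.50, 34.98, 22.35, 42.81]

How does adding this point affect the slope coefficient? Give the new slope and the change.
Adding the point moves β₁ from 3.1235 to 2.0541, i.e. it decreases by 1.0694 (-34.2%).

The new point has HIGH LEVERAGE: x = 13.23 is far from the original mean x̄ = 46.01/9 ≈ 5.11 (original range [2.46, 7.19]).

Step 1: Update the sums with the new point (n goes from 9 to 10)
Σx  = 46.01 + 13.23 = 59.24
Σy  = 275.21 + 42.81 = 318.02
Σx² = 265.5727 + 13.23² = 265.5727 + 175.0329 = 440.6056
Σxy = 1501.7633 + 13.23×42.81 = 1501.7633 + 566.3763 = 2068.1396

Step 2: Recompute the slope with b₁ = (nΣxy − ΣxΣy) / (nΣx² − (Σx)²)
Numerator   = 10×2068.1396 − 59.24×318.02 = 20681.3960 − 18839.5048 = 1841.8912
Denominator = 10×440.6056 − 59.24² = 4406.0560 − 3509.3776 = 896.6784
b₁(new) = 1841.8912 / 896.6784 = 2.0541

(Same formula on the original sums: (9×1501.7633 − 46.01×275.21) / (9×265.5727 − 46.01²) = 853.4576 / 273.2342 = 3.1235, matching the given fit.)

Step 3: Change in slope
Δβ₁ = 2.0541 − 3.1235 = -1.0694
Relative change = -1.0694 / 3.1235 × 100% = -34.2%
→ the slope decreases when the point is added.

A high-leverage point only changes the slope if it is off the original line; here y = 42.81 is below the original trend, so the slope decreases.
In practice: investigate whether it comes from the same population as the rest of the sample; examine leverage (hᵢ) and Cook's distance rather than deleting it automatically.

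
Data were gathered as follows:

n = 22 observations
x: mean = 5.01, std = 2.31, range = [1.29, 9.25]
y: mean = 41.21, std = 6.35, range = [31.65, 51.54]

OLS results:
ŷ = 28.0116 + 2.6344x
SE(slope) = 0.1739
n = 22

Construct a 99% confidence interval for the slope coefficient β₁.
The 99% CI for β₁ is (2.1396, 3.1292)

Confidence interval for the slope:

The 99% CI for β₁ is: β̂₁ ± t*(α/2, n-2) × SE(β̂₁)

Step 1: Find critical t-value
- Confidence level = 0.99
- Degrees of freedom = n - 2 = 22 - 2 = 20
- t*(α/2, 20) = 2.8453

Step 2: Calculate margin of error
Margin = 2.8453 × 0.1739 = 0.4948

Step 3: Construct interval
CI = 2.6344 ± 0.4948
CI = (2.1396, 3.1292)

Interpretation: We are 99% confident that the true slope β₁ lies between 2.1396 and 3.1292.
The interval does not include 0, suggesting a significant linear relationship.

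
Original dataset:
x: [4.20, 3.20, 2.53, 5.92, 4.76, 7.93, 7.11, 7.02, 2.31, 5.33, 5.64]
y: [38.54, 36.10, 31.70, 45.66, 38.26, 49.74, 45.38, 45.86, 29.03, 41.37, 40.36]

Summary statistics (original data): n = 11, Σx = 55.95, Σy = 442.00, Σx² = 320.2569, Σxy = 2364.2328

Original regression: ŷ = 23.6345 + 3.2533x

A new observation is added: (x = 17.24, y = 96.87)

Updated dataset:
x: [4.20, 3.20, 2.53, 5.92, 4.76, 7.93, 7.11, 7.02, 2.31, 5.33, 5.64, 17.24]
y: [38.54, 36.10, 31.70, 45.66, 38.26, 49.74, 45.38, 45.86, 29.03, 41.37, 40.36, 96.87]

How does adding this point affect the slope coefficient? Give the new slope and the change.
New slope β₁ = 4.3701 versus 3.2533 before: a change of +1.1168 (+34.3%).

The new point has HIGH LEVERAGE: x = 17.24 is far from the original mean x̄ = 55.95/11 ≈ 5.09 (original range [2.31, 7.93]).

Step 1: Update the sums with the new point (n goes from 11 to 12)
Σx  = 55.95 + 17.24 = 73.19
Σy  = 442.00 + 96.87 = 538.87
Σx² = 320.2569 + 17.24² = 320.2569 + 297.2176 = 617.4745
Σxy = 2364.2328 + 17.24×96.87 = 2364.2328 + 1670.0388 = 4034.2716

Step 2: Recompute the slope with b₁ = (nΣxy − ΣxΣy) / (nΣx² − (Σx)²)
Numerator   = 12×4034.2716 − 73.19×538.87 = 48411.2592 − 39439.8953 = 8971.3639
Denominator = 12×617.4745 − 73.19² = 7409.6940 − 5356.7761 = 2052.9179
b₁(new) = 8971.3639 / 2052.9179 = 4.3701

(Same formula on the original sums: (11×2364.2328 − 55.95×442.00) / (11×320.2569 − 55.95²) = 1276.6608 / 392.4234 = 3.2533, matching the given fit.)

Step 3: Change in slope
Δβ₁ = 4.3701 − 3.2533 = +1.1168
Relative change = +1.1168 / 3.2533 × 100% = +34.3%
→ the slope increases when the point is added.

A high-leverage point only changes the slope if it is off the original line; here y = 96.87 is above the original trend, so the slope increases.
In practice: check such a point for data-entry or measurement error.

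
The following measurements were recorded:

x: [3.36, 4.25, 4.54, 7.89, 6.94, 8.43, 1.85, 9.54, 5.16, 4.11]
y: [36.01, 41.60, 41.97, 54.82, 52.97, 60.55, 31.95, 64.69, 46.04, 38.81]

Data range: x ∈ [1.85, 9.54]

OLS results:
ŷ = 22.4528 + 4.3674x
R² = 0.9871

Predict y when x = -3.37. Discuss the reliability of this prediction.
ŷ = 7.7347 (extrapolation — x = -3.37 lies outside [1.85, 9.54], so reliability is low).

Prediction calculation:
ŷ = 22.4528 + 4.3674 × (-3.37)
ŷ = 7.7347

Reliability:
- Data range: x ∈ [1.85, 9.54]
- Prediction point: x = -3.37 is 5.22 units below the observed range → this is EXTRAPOLATION, not interpolation

Why that matters here:
- R² describes fit only over the sampled x values; it says nothing about behaviour beyond them
- Real relationships often flatten, saturate, or turn nonlinear at extremes

The R² = 0.9871 only validates the fit within [1.85, 9.54]; treat ŷ = 7.7347 with caution.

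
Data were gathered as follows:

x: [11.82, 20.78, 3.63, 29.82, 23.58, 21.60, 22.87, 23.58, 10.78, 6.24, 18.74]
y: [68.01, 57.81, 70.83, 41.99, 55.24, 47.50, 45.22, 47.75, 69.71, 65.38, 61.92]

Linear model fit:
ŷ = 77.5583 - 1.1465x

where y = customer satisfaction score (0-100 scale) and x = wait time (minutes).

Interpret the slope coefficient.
An increase of one minute in wait time is associated with a 1.1465 points decrease in predicted satisfaction score.

The slope β₁ = -1.1465 gives the rate at which the fitted satisfaction score changes with wait time.

Interpretation:
- Wait time up by 1 minute → predicted satisfaction score decreases by 1.1465 points
- This is a linear approximation: the same per-unit change is assumed across the whole observed x range
- The sign (−) gives the direction; the magnitude 1.1465 gives the size of the effect per minute

(β₀ = 77.5583 is the fitted value at x = 0 and is not part of the slope interpretation.)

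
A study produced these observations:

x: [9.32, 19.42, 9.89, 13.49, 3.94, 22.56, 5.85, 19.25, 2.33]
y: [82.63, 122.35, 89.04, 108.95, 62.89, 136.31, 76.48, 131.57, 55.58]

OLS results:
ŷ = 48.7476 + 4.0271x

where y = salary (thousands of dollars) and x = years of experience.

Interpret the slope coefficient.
An increase of one year in experience is associated with a 4.0271 thousand dollars increase in predicted salary.

β₁ = 4.0271 is the change in predicted salary (thousand dollars) per additional year of experience.

Interpretation:
- Experience up by 1 year → predicted salary increases by 4.0271 thousand dollars
- The effect is assumed constant over the observed range of x (linearity)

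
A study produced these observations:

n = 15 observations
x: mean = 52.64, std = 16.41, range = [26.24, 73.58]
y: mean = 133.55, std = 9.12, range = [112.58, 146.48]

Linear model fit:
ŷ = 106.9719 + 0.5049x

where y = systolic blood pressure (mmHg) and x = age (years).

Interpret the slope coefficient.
For each additional year of age, predicted blood pressure increases by approximately 0.5049 mmHg.

β₁ = 0.5049 is the change in predicted blood pressure (mmHg) per additional year of age.

Interpretation:
- Age up by 1 year → predicted blood pressure increases by 0.5049 mmHg
- This is a linear approximation: the same per-unit change is assumed across the whole observed x range

(β₀ = 106.9719 is the fitted value at x = 0 and is not part of the slope interpretation.)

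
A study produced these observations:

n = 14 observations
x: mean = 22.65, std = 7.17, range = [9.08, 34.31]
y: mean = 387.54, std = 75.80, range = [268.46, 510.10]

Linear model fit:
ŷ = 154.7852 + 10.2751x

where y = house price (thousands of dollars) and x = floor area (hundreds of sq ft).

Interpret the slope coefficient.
For each additional hundred sq ft of floor area, predicted house price increases by approximately 10.2751 thousand dollars.

β₁ = 10.2751 is the change in predicted house price (thousand dollars) per additional hundred sq ft of floor area.

Interpretation:
- Floor area up by 1 hundred sq ft → predicted house price increases by 10.2751 thousand dollars
- This is a linear approximation: the same per-unit change is assumed across the whole observed x range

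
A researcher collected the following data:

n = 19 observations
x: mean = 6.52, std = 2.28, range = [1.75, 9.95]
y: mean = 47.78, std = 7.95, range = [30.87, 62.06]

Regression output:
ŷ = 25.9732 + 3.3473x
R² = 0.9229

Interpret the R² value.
The model explains 92.29% of the variance in y (R² = 0.9229), leaving 7.71% unexplained; the fit is strong.

R² = 1 − SS_res/SS_tot compares the residual scatter to the total scatter of y about its mean.

Here R² = 0.9229:
- Explained: 92.29% of the variation in y
- Unexplained (residual): 100% − 92.29% = 7.71%
- Rule of thumb (below 0.3 weak; 0.3 to below 0.7 moderate; 0.7 and above strong) → strong

Calculation: R² = 1 − (SS_res / SS_tot), where SS_res is the sum of squared residuals and SS_tot the total sum of squares.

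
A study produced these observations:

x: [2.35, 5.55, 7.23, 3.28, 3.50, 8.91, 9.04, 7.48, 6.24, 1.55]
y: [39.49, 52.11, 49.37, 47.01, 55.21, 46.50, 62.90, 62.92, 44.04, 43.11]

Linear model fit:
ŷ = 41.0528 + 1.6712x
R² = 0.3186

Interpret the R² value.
R² = 0.3186 means 31.86% of the variation in y is explained by the linear relationship with x. This indicates a moderate fit.

R² = 1 − SS_res/SS_tot compares the residual scatter to the total scatter of y about its mean.

Here R² = 0.3186:
- Explained: 31.86% of the variation in y
- Unexplained (residual): 100% − 31.86% = 68.14%
- Rule of thumb (below 0.3 weak; 0.3 to below 0.7 moderate; 0.7 and above strong) → moderate

Note: R² says nothing about causation, and a high R² does not by itself mean the linear form is appropriate — check the residuals.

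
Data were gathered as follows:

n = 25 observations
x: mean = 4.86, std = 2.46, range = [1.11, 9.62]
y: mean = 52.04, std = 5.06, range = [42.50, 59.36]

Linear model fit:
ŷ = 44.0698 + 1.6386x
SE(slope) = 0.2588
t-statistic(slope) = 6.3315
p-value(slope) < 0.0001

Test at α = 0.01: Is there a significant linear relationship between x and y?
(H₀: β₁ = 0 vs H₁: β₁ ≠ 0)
Since p-value < 0.0001 < α = 0.01, reject H₀ — the slope is significantly different from 0.

Hypothesis test for the slope coefficient:

H₀: β₁ = 0 (no linear relationship)
H₁: β₁ ≠ 0 (linear relationship exists)

Test statistic: t = β̂₁ / SE(β̂₁) = 1.6386 / 0.2588 = 6.3315

p < 0.0001: how often a slope estimate this far from 0 (in SE units) would arise by chance if β₁ were truly 0.

Decision rule: reject H₀ if p-value < α.
p-value < 0.0001 < α = 0.01 → reject H₀.

There is sufficient evidence at the 1% significance level to conclude that a linear relationship exists between x and y.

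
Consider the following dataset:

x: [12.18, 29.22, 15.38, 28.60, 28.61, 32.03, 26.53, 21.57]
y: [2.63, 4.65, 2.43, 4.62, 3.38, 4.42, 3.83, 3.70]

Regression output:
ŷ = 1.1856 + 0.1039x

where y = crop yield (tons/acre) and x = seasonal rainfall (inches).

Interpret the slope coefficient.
An increase of one inch in rainfall is associated with a 0.1039 tons/acre increase in predicted crop yield.

The slope coefficient β₁ = 0.1039 represents the marginal effect of rainfall on crop yield.

Interpretation:
- Rainfall up by 1 inch → predicted crop yield increases by 0.1039 tons/acre
- This is a linear approximation: the same per-unit change is assumed across the whole observed x range

(β₀ = 1.1856 is the fitted value at x = 0 and is not part of the slope interpretation.)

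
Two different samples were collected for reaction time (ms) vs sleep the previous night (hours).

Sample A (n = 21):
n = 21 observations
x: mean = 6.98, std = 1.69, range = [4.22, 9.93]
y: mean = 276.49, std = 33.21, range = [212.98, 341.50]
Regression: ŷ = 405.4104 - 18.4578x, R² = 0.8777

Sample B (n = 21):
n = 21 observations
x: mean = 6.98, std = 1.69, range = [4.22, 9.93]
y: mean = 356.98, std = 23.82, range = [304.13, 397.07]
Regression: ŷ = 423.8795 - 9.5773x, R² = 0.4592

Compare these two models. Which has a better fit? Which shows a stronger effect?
Model A has the better fit (R² = 0.8777 vs 0.4592). Model A shows the stronger effect (|β₁| = 18.4578 vs 9.5773).

Model Comparison:

Fit — compare R²:
- Model A: R² = 0.8777 → 87.77% of variance in reaction time explained
- Model B: R² = 0.4592 → 45.92% of variance in reaction time explained
- 0.8777 > 0.4592 → Model A has the better fit

Which has the larger per-hour effect? (|β₁|)
- Model A: β₁ = -18.4578 → predicted reaction time falls 18.4578 ms per additional hour of sleep
- Model B: β₁ = -9.5773 → predicted reaction time falls 9.5773 ms per additional hour of sleep
- |-18.4578| > |-9.5773| → Model A shows the stronger marginal effect

Notes:
- A better fit (higher R²) doesn't necessarily mean a more important relationship.
- A steeper slope doesn't make a better model if the scatter around the line is large.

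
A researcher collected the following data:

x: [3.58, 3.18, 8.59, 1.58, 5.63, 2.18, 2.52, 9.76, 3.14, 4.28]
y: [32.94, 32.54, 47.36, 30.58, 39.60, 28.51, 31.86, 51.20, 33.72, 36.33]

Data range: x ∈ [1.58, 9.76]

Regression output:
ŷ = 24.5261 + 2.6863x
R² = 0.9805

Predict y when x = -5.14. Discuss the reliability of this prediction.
ŷ = 10.7185, but this is extrapolation (below the data range [1.58, 9.76]) and may be unreliable.

Prediction calculation:
ŷ = 24.5261 + 2.6863 × (-5.14)
ŷ = 10.7185

Reliability:
- Data range: x ∈ [1.58, 9.76]
- Prediction point: x = -5.14 is 6.72 units below the observed range → this is EXTRAPOLATION, not interpolation

Why that matters here:
- The standard error of prediction grows with (x − x̄)², and x = -5.14 is far from x̄ = 4.44
- R² describes fit only over the sampled x values; it says nothing about behaviour beyond them
- There are no observations near this x to validate the fitted line there

A defensible statement: 'if the linear trend continued to x = -5.14, y would be about 10.7185' — the premise is untested.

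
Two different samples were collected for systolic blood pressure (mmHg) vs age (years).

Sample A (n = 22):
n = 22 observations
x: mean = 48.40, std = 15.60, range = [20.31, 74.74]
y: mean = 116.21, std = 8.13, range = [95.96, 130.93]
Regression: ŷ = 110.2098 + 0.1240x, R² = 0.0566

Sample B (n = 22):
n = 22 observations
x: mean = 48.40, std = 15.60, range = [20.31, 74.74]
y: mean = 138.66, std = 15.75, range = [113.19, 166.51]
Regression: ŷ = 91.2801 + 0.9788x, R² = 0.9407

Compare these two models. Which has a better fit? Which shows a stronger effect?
Model B has the better fit (R² = 0.9407 vs 0.0566). Model B shows the stronger effect (|β₁| = 0.9788 vs 0.1240).

Model Comparison:

Which explains more variance? (R²)
- Model A: R² = 0.0566 → 5.66% of variance in blood pressure explained
- Model B: R² = 0.9407 → 94.07% of variance in blood pressure explained
- 0.9407 > 0.0566 → Model B has the better fit

Which has the larger per-year effect? (|β₁|)
- Model A: β₁ = 0.1240 → predicted blood pressure rises 0.1240 mmHg per additional year of age
- Model B: β₁ = 0.9788 → predicted blood pressure rises 0.9788 mmHg per additional year of age
- |0.1240| < |0.9788| → Model B shows the stronger marginal effect

Note: R² measures how tightly points cluster around the line; β₁ measures how steep the line is — they answer different questions.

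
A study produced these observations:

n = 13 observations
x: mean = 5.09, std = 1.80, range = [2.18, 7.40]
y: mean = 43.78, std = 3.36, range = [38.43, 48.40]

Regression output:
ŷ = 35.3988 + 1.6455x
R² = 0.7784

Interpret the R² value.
About 77.84% of the variability in y is accounted for by the regression on x (R² = 0.7784) — a strong linear fit.

The coefficient of determination R² is the fraction of the total variation in y that the fitted line accounts for.

Here R² = 0.7784:
- Explained: 77.84% of the variation in y
- Unexplained (residual): 100% − 77.84% = 22.16%
- Rule of thumb (below 0.3 weak; 0.3 to below 0.7 moderate; 0.7 and above strong) → strong

Equivalently, for simple linear regression R² = r², so |r| = √0.7784 ≈ 0.8823.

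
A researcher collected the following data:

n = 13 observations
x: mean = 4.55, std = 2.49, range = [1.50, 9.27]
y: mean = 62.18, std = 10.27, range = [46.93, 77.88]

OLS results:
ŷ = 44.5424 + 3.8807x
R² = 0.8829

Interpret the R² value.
R² = 0.8829 means 88.29% of the variation in y is explained by the linear relationship with x. This indicates a strong fit.

R² = 1 − SS_res/SS_tot compares the residual scatter to the total scatter of y about its mean.

Here R² = 0.8829:
- Explained: 88.29% of the variation in y
- Unexplained (residual): 100% − 88.29% = 11.71%
- Rule of thumb (below 0.3 weak; 0.3 to below 0.7 moderate; 0.7 and above strong) → strong

Calculation: R² = 1 − (SS_res / SS_tot), where SS_res is the sum of squared residuals and SS_tot the total sum of squares.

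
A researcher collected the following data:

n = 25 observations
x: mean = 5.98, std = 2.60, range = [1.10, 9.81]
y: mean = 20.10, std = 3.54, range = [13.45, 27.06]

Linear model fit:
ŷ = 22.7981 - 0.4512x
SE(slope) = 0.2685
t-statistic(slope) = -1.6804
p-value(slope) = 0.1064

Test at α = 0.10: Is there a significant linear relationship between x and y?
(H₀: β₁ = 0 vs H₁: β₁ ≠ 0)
Fail to reject H₀: p-value = 0.1064 ≥ α = 0.10. The linear relationship is not significant at the 10% level.

Hypothesis test for the slope coefficient:

H₀: β₁ = 0 (no linear relationship)
H₁: β₁ ≠ 0 (linear relationship exists)

Test statistic: t = β̂₁ / SE(β̂₁) = -0.4512 / 0.2685 = -1.6804

The p-value (0.1064) is the probability, under H₀, of a t-statistic at least as extreme as |t| = 1.6804 (two-sided, df = n − 2 = 23).

Decision rule: reject H₀ if p-value < α.
p-value = 0.1064 ≥ α = 0.10 → fail to reject H₀.

At α = 0.10 the data do not provide convincing evidence of a nonzero slope.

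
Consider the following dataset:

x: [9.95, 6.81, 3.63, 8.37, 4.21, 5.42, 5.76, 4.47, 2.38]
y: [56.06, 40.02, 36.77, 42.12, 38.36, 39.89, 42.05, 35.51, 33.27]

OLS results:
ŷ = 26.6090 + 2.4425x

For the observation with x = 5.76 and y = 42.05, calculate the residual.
Residual = 1.3722

The residual is the difference between the actual value and the predicted value:

Residual = y - ŷ

Step 1: Calculate predicted value
ŷ = 26.6090 + 2.4425 × 5.76
ŷ = 40.6778

Step 2: Calculate residual
Residual = 42.05 - 40.6778
Residual = 1.3722

Sign check: y > ŷ, so the point is above the line and the fit underestimates here.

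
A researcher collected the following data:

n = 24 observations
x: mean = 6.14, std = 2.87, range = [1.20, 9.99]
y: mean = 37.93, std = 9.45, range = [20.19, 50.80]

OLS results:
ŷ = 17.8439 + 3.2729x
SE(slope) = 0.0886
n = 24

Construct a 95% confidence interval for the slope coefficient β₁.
The 95% CI for β₁ is (3.0892, 3.4566)

Confidence interval for the slope:

The 95% CI for β₁ is: β̂₁ ± t*(α/2, n-2) × SE(β̂₁)

Step 1: Find critical t-value
- Confidence level = 0.95
- Degrees of freedom = n - 2 = 24 - 2 = 22
- t*(α/2, 22) = 2.0739

Step 2: Calculate margin of error
Margin = 2.0739 × 0.0886 = 0.1837

Step 3: Construct interval
CI = 3.2729 ± 0.1837
CI = (3.0892, 3.4566)

Interpretation: each one-unit increase in x is associated with a change in mean y of between 3.0892 and 3.4566, with 95% confidence.
Both endpoints are positive, so the data support a genuinely positive slope at this confidence level.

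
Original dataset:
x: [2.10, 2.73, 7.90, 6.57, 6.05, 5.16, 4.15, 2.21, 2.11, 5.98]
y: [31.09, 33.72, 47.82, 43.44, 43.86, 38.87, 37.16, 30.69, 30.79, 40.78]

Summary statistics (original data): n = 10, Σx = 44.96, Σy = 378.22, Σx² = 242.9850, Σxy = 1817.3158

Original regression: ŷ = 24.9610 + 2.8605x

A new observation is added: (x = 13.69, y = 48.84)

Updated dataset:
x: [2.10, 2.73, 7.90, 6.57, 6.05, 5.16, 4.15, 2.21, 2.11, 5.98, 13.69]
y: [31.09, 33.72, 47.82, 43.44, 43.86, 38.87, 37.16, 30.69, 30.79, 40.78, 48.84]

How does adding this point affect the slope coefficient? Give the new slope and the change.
The slope changes from 2.8605 to 1.7753 (change of -1.0852, or -37.9%).

x = 13.69 lies well outside the original x-range [2.10, 7.90] (x̄ ≈ 4.50), so this observation has high leverage and can move the slope substantially.

Step 1: Update the sums with the new point (n goes from 10 to 11)
Σx  = 44.96 + 13.69 = 58.65
Σy  = 378.22 + 48.84 = 427.06
Σx² = 242.9850 + 13.69² = 242.9850 + 187.4161 = 430.4011
Σxy = 1817.3158 + 13.69×48.84 = 1817.3158 + 668.6196 = 2485.9354

Step 2: Recompute the slope with b₁ = (nΣxy − ΣxΣy) / (nΣx² − (Σx)²)
Numerator   = 11×2485.9354 − 58.65×427.06 = 27345.2894 − 25047.0690 = 2298.2204
Denominator = 11×430.4011 − 58.65² = 4734.4121 − 3439.8225 = 1294.5896
b₁(new) = 2298.2204 / 1294.5896 = 1.7753

(Same formula on the original sums: (10×1817.3158 − 44.96×378.22) / (10×242.9850 − 44.96²) = 1168.3868 / 408.4484 = 2.8605, matching the given fit.)

Step 3: Change in slope
Δβ₁ = 1.7753 − 2.8605 = -1.0852
Relative change = -1.0852 / 2.8605 × 100% = -37.9%
→ the slope decreases when the point is added.

Because the point sits below the extension of the original line at a high-leverage x, it tilts the fit down.
In practice: check such a point for data-entry or measurement error; examine leverage (hᵢ) and Cook's distance rather than deleting it automatically.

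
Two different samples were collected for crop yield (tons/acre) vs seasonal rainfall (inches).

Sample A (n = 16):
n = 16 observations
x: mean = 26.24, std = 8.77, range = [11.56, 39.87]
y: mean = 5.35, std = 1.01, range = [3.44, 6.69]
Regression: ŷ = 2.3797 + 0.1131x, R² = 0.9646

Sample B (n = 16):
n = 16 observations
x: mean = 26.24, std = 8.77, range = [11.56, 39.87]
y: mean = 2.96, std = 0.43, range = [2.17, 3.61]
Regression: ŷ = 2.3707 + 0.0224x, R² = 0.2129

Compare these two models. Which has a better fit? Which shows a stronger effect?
Model A has the better fit (R² = 0.9646 vs 0.2129). Model A shows the stronger effect (|β₁| = 0.1131 vs 0.0224).

Model Comparison:

Goodness of fit (R²):
- Model A: R² = 0.9646 → 96.46% of variance in crop yield explained
- Model B: R² = 0.2129 → 21.29% of variance in crop yield explained
- 0.9646 > 0.2129 → Model A has the better fit

Strength of effect — compare |β₁|:
- Model A: β₁ = 0.1131 → predicted crop yield rises 0.1131 tons/acre per additional inch of rainfall
- Model B: β₁ = 0.0224 → predicted crop yield rises 0.0224 tons/acre per additional inch of rainfall
- |0.1131| > |0.0224| → Model A shows the stronger marginal effect

Note: The two samples could reflect different populations, time periods, or measurement quality.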